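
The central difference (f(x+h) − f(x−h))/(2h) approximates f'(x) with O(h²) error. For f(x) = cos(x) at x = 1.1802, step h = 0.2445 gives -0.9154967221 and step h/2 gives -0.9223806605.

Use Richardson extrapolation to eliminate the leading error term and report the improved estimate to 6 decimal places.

The method has order 2: 2^2 = 4.
4 × (-0.9223806605) = -3.6895226420; subtract (-0.9154967221) → -2.7740259199
Extrapolated: (-2.7740259199) / 3 = -0.9246753066
Correction |R − A(h/2)| = 2.295e-03; gap |A(h/2) − A(h)| = 6.884e-03.

-0.924675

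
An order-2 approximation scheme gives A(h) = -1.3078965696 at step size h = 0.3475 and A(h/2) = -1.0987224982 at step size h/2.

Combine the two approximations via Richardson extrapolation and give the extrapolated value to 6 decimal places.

-1.028998

With r = 2 the leading error scales as h^2, so the weight is 2^2 = 4.
2^2×A(h/2) = -4.3948899928; minus A(h) gives -3.0869934232.
(-3.0869934232) ÷ 3 = -1.0289978077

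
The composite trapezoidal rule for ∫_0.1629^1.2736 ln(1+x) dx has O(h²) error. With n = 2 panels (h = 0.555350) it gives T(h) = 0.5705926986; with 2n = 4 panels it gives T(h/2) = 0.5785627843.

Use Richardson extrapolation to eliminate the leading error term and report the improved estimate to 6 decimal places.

0.581219

Error is O(h^2); halving h shrinks it by 2^2 = 4.
Weighted: 2.3142511372 − 0.5705926986 = 1.7436584386
(4×0.5785627843 − 0.5705926986)/(4 − 1) = 0.5812194795
Correction |R − A(h/2)| = 2.657e-03; gap |A(h/2) − A(h)| = 7.970e-03.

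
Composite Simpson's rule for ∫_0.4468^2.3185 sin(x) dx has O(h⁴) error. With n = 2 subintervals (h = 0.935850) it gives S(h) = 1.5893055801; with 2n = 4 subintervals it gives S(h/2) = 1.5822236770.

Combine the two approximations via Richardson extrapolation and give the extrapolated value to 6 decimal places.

With r = 4 the leading error scales as h^4, so the weight is 2^4 = 16.
Top: 16(1.5822236770) − (1.5893055801) = 23.7262732519
Extrapolated: 23.7262732519 / 15 = 1.5817515501
Gap between inputs: 7.082e-03; correction applied: −0.0004721269.

1.581752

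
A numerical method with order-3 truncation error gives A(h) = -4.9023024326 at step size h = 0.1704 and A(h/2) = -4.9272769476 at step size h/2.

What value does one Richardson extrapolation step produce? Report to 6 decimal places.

The method has order 3: 2^3 = 8.
Difference of the inputs: -4.9272769476 − (-4.9023024326) = -0.0249745150
Correction (A(h/2) − A(h))/(8 − 1) = (-0.0249745150)/7 = -0.0035677879
R = A(h/2) + (A(h/2) − A(h))/7 = -4.9272769476 − 0.0035677879 = -4.9308447355

-4.930845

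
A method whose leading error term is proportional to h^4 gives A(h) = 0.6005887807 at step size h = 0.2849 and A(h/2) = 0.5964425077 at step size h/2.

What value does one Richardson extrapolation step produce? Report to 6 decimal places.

0.596166

The method has order 4: 2^4 = 16.
Numerator 16·A(h/2) − A(h) = 16·0.5964425077 − 0.6005887807 = 8.9424913425
R = 8.9424913425/15 = 0.5961660895
Shift from A(h/2): −0.0002764182.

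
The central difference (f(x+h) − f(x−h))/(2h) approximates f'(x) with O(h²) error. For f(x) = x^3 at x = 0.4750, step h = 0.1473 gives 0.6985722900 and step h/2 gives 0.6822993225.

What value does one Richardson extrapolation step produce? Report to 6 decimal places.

0.676875

The method has order 2: 2^2 = 4.
4 × 0.6822993225 = 2.7291972900; subtract 0.6985722900 → 2.0306250000
(4 × 0.6822993225 − 0.6985722900)/(4 − 1) = 0.6768750000
Gap between inputs: 1.627e-02; correction applied: −0.0054243225.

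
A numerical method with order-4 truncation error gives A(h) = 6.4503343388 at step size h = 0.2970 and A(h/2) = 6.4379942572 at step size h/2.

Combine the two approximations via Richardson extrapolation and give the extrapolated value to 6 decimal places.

6.437172

Order 4 gives 2^r = 16 and 2^r − 1 = 15.
16 × 6.4379942572 = 103.0079081152; 103.0079081152 − 6.4503343388 = 96.5575737764
Denominator 16 − 1 = 15.
96.5575737764 ÷ 15 = 6.4371715851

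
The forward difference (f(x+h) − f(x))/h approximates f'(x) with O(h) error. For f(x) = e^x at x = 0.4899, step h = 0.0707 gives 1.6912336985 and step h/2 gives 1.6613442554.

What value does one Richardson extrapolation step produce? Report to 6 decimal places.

1.631455

Leading term ∝ h^1; use weight 2 = 2^1.
A(h/2) − A(h) = 1.6613442554 − 1.6912336985 = -0.0298894431
Correction (A(h/2) − A(h))/(2 − 1) = (-0.0298894431)/1 = -0.0298894431
R = A(h/2) + (A(h/2) − A(h))/1 = 1.6613442554 − 0.0298894431 = 1.6314548123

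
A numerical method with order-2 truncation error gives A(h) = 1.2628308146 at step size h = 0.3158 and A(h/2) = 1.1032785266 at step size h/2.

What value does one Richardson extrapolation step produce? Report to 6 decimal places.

1.050094

Error is O(h^2); halving h shrinks it by 2^2 = 4.
Weighted: 4.4131141064 − 1.2628308146 = 3.1502832918
Denominator 4 − 1 = 3.
Result: 1.0500944306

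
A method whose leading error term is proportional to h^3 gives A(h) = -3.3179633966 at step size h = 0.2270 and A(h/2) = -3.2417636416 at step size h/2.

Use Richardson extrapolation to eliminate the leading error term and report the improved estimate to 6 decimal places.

-3.230878

r = 3: numerator weight 8, denominator 7.
8 × (-3.2417636416) = -25.9341091328; subtract (-3.3179633966) → -22.6161457362
(8 × (-3.2417636416) − (-3.3179633966))/(8 − 1) = -3.2308779623
Correction |R − A(h/2)| = 1.089e-02; gap |A(h/2) − A(h)| = 7.620e-02.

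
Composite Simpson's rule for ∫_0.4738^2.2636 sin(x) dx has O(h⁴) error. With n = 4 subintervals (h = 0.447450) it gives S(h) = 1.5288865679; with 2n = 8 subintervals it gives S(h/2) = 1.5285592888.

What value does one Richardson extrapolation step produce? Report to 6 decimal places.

1.528537

Leading term ∝ h^4; use weight 16 = 2^4.
16×1.5285592888 − 1.5288865679 = 22.9280620529
(16×1.5285592888 − 1.5288865679)/(16 − 1) = 1.5285374702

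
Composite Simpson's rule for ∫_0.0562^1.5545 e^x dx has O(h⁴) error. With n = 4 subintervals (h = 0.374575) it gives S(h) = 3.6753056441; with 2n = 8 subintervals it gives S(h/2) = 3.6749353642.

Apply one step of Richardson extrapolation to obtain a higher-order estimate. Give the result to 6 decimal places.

The method has order 4: 2^4 = 16.
Top: 16(3.6749353642) − (3.6753056441) = 55.1236601831
Denominator 16 − 1 = 15.
R = 55.1236601831/15 = 3.6749106789

3.674911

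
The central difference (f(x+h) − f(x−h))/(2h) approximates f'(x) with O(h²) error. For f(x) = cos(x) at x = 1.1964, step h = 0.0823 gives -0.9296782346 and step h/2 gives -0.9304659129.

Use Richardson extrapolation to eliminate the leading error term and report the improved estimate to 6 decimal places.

Leading term ∝ h^2; use weight 4 = 2^2.
Numerator 4×A(h/2) − A(h) = 4×(-0.9304659129) − (-0.9296782346) = -2.7921854170
(4×(-0.9304659129) − (-0.9296782346))/(4 − 1) = -0.9307284723
Gap between inputs: 7.877e-04; correction applied: −0.0002625594.

-0.930728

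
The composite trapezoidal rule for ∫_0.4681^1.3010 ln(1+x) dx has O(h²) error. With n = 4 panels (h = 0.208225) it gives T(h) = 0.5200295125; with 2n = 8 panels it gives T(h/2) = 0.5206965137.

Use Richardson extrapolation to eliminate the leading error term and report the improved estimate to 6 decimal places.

Error is O(h^2); halving h shrinks it by 2^2 = 4.
Weighted: 2.0827860548 − 0.5200295125 = 1.5627565423
Divide by 2^2 − 1 = 3.
1.5627565423 ÷ 3 = 0.5209188474
Shift from A(h/2): +0.0002223337.

0.520919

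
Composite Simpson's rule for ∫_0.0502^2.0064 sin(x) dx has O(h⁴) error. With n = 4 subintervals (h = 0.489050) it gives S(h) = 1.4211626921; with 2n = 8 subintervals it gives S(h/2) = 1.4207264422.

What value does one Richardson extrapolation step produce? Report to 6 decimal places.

1.420697

Order 4 gives 2^r = 16 and 2^r − 1 = 15.
Weighted: 22.7316230752 − 1.4211626921 = 21.3104603831
Extrapolated: 21.3104603831 / 15 = 1.4206973589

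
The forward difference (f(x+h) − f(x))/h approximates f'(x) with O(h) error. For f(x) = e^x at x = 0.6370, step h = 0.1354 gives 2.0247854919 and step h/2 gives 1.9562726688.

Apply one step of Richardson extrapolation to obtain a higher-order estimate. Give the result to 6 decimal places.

r = 1, so 2^r = 2.
2·1.9562726688 − 2.0247854919 = 1.8877598457
R = 1.8877598457/1 = 1.8877598457

1.887760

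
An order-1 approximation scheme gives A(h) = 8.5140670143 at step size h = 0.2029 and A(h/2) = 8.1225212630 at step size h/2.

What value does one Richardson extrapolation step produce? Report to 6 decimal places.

7.730976

Error is O(h^1); halving h shrinks it by 2^1 = 2.
Numerator 2 × A(h/2) − A(h) = 2 × 8.1225212630 − 8.5140670143 = 7.7309755117
R = 7.7309755117/1 = 7.7309755117
Gap between inputs: 3.915e-01; correction applied: −0.3915457513.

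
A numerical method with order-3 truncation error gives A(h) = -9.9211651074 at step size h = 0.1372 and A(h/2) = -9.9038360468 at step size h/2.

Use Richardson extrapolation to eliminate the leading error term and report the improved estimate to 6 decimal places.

The method has order 3: 2^3 = 8.
8·(-9.9038360468) = -79.2306883744; subtract (-9.9211651074) → -69.3095232670
Denominator 8 − 1 = 7.
R = (-69.3095232670)/7 = -9.9013604667
Gap between inputs: 1.733e-02; correction applied: +0.0024755801.

-9.901360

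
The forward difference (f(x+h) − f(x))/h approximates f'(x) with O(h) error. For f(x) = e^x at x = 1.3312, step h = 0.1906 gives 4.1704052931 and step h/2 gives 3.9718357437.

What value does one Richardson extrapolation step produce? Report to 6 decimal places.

3.773266

Error is O(h^1); halving h shrinks it by 2^1 = 2.
Numerator 2×A(h/2) − A(h) = 2×3.9718357437 − 4.1704052931 = 3.7732661943
Divide by 2^1 − 1 = 1.
So the Richardson estimate is 3.7732661943.
Correction |R − A(h/2)| = 1.986e-01; gap |A(h/2) − A(h)| = 1.986e-01.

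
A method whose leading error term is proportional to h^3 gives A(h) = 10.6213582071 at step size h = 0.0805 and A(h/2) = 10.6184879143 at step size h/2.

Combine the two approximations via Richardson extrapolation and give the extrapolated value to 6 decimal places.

Leading term ∝ h^3; use weight 8 = 2^3.
8×10.6184879143 = 84.9479033144; 84.9479033144 − 10.6213582071 = 74.3265451073
Divide by 2^3 − 1 = 7.
So the Richardson estimate is 10.6180778725.
Gap between inputs: 2.870e-03; correction applied: −0.0004100418.

10.618078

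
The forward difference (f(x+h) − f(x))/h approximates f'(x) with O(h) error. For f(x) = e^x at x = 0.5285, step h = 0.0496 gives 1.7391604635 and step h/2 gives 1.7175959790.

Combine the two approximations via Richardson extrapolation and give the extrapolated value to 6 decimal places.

Error is O(h^1); halving h shrinks it by 2^1 = 2.
2^1*A(h/2) = 3.4351919580; minus A(h) gives 1.6960314945.
Divide by 2^1 − 1 = 1.
(2*1.7175959790 − 1.7391604635)/(2 − 1) = 1.6960314945
Shift from A(h/2): −0.0215644845.

1.696031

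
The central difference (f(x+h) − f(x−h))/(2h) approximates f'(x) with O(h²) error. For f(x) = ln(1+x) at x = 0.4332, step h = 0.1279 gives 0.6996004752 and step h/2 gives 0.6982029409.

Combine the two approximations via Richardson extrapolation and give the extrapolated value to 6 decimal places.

0.697737

Leading term ∝ h^2; use weight 4 = 2^2.
4 × 0.6982029409 = 2.7928117636; subtract 0.6996004752 → 2.0932112884
Denominator 4 − 1 = 3.
2.0932112884 ÷ 3 = 0.6977370961
Correction |R − A(h/2)| = 4.658e-04; gap |A(h/2) − A(h)| = 1.398e-03.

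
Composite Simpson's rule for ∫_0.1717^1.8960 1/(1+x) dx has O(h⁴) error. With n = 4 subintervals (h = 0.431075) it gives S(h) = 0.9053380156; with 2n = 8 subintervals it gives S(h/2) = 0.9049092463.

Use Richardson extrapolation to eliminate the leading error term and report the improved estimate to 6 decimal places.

Leading term ∝ h^4; use weight 16 = 2^4.
16·0.9049092463 − 0.9053380156 = 13.5732099252
R = 13.5732099252/15 = 0.9048806617

0.904881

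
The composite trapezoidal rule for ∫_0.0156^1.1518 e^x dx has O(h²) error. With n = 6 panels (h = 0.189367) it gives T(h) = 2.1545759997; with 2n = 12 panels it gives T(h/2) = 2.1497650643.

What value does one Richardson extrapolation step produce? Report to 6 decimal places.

2.148161

The method has order 2: 2^2 = 4.
Numerator 4×A(h/2) − A(h) = 4×2.1497650643 − 2.1545759997 = 6.4444842575
Denominator 4 − 1 = 3.
(4×2.1497650643 − 2.1545759997)/(4 − 1) = 2.1481614192
Gap between inputs: 4.811e-03; correction applied: −0.0016036451.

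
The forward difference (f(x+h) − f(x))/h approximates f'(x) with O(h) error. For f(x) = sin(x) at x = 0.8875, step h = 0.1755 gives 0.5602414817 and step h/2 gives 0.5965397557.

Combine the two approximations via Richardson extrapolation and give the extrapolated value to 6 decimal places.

0.632838

Error is O(h^1); halving h shrinks it by 2^1 = 2.
A(h/2) − A(h) = 0.5965397557 − 0.5602414817 = 0.0362982740
Correction (A(h/2) − A(h))/(2 − 1) = 0.0362982740/1 = 0.0362982740
R = A(h/2) + (A(h/2) − A(h))/1 = 0.5965397557 + 0.0362982740 = 0.6328380297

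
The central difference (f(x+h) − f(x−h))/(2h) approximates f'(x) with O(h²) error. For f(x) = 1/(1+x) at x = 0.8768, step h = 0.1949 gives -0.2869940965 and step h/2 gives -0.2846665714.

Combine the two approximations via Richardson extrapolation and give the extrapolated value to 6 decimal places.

-0.283891

With r = 2 the leading error scales as h^2, so the weight is 2^2 = 4.
A(h/2) − A(h) = -0.2846665714 − (-0.2869940965) = 0.0023275251
Correction (A(h/2) − A(h))/(4 − 1) = 0.0023275251/3 = 0.0007758417
R = -0.2846665714 + 0.0007758417 = -0.2838907297
Shift from A(h/2): +0.0007758417.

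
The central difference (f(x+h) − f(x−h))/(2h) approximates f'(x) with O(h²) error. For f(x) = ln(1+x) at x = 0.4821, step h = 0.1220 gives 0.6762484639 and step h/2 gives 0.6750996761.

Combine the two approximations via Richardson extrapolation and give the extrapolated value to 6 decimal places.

0.674717

The method has order 2: 2^2 = 4.
Top: 4(0.6750996761) − (0.6762484639) = 2.0241502405
Divide by 2^2 − 1 = 3.
(4*0.6750996761 − 0.6762484639)/(4 − 1) = 0.6747167468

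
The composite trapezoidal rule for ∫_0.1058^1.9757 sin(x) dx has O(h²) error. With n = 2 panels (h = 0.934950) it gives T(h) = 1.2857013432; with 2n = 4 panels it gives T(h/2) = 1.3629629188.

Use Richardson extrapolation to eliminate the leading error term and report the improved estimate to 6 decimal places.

1.388717

r = 2: numerator weight 4, denominator 3.
Difference of the inputs: 1.3629629188 − 1.2857013432 = 0.0772615756
Correction (A(h/2) − A(h))/(4 − 1) = 0.0772615756/3 = 0.0257538585
R = A(h/2) + (A(h/2) − A(h))/3 = 1.3629629188 + 0.0257538585 = 1.3887167773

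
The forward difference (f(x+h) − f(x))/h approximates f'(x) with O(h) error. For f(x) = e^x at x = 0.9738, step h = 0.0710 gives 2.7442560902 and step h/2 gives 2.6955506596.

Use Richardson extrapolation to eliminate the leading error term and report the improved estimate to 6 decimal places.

Order 1 gives 2^r = 2 and 2^r − 1 = 1.
Top: 2(2.6955506596) − (2.7442560902) = 2.6468452290
Denominator 2 − 1 = 1.
R = 2.6468452290/1 = 2.6468452290

2.646845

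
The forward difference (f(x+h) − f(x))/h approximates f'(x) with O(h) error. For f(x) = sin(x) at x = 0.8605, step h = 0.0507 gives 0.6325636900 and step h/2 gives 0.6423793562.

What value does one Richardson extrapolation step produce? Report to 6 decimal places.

0.652195

r = 1: numerator weight 2, denominator 1.
2 × 0.6423793562 = 1.2847587124; subtract 0.6325636900 → 0.6521950224
Divide by 2^1 − 1 = 1.
Extrapolated: 0.6521950224 / 1 = 0.6521950224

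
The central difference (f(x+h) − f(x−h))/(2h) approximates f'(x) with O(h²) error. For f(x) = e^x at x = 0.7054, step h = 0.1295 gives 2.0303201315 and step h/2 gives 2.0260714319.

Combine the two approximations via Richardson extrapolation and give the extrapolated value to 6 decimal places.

2.024655

Method order is 2; weight 2^2 = 4.
4×2.0260714319 = 8.1042857276; subtract 2.0303201315 → 6.0739655961
Divide by 2^2 − 1 = 3.
So the Richardson estimate is 2.0246551987.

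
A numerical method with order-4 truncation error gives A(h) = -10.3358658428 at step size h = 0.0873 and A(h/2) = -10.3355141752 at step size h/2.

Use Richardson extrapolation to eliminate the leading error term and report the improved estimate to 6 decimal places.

-10.335491

Leading term ∝ h^4; use weight 16 = 2^4.
Numerator 16·A(h/2) − A(h) = 16·(-10.3355141752) − (-10.3358658428) = -155.0323609604
Divide by 2^4 − 1 = 15.
(-155.0323609604) ÷ 15 = -10.3354907307
Shift from A(h/2): +0.0000234445.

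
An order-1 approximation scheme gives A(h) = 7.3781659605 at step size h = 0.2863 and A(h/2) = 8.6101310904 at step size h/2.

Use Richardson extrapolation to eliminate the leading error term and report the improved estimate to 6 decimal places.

Error is O(h^1); halving h shrinks it by 2^1 = 2.
Difference of the inputs: 8.6101310904 − 7.3781659605 = 1.2319651299
Divide by 2^1 − 1 = 1: 1.2319651299/1 = 1.2319651299
R = A(h/2) + (A(h/2) − A(h))/1 = 8.6101310904 + 1.2319651299 = 9.8420962203
Correction |R − A(h/2)| = 1.232e+00; gap |A(h/2) − A(h)| = 1.232e+00.

9.842096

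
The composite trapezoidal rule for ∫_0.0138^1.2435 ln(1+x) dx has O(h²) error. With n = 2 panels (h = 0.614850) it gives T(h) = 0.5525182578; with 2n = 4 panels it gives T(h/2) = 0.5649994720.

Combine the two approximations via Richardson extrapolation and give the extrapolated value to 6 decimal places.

Leading term ∝ h^2; use weight 4 = 2^2.
Numerator 4*A(h/2) − A(h) = 4*0.5649994720 − 0.5525182578 = 1.7074796302
Divide by 2^2 − 1 = 3.
R = 1.7074796302/3 = 0.5691598767

0.569160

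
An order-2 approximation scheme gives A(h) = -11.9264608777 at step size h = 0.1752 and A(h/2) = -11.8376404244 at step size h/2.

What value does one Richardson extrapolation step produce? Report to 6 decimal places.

Order 2 gives 2^r = 4 and 2^r − 1 = 3.
2^2 × A(h/2) = -47.3505616976; minus A(h) gives -35.4241008199.
Denominator 4 − 1 = 3.
Extrapolated: (-35.4241008199) / 3 = -11.8080336066
Shift from A(h/2): +0.0296068178.

-11.808034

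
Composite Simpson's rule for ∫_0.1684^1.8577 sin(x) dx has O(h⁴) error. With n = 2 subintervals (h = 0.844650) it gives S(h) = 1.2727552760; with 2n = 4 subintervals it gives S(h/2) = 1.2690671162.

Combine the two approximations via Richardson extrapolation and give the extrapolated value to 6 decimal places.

With r = 4 the leading error scales as h^4, so the weight is 2^4 = 16.
Difference of the inputs: 1.2690671162 − 1.2727552760 = -0.0036881598
Divide by 2^4 − 1 = 15: (-0.0036881598)/15 = -0.0002458773
R = A(h/2) + (A(h/2) − A(h))/15 = 1.2690671162 − 0.0002458773 = 1.2688212389

1.268821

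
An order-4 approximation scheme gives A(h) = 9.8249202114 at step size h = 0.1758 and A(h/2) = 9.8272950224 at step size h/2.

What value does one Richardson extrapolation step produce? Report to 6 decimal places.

Method order is 4; weight 2^4 = 16.
2^4×A(h/2) = 157.2367203584; minus A(h) gives 147.4118001470.
Divide by 2^4 − 1 = 15.
Result: 9.8274533431
Gap between inputs: 2.375e-03; correction applied: +0.0001583207.

9.827453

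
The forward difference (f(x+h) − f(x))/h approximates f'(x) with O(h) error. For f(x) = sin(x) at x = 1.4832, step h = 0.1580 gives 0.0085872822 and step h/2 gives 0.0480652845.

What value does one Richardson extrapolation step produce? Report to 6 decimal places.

The method has order 1: 2^1 = 2.
2×0.0480652845 − 0.0085872822 = 0.0875432868
Extrapolated: 0.0875432868 / 1 = 0.0875432868
Correction |R − A(h/2)| = 3.948e-02; gap |A(h/2) − A(h)| = 3.948e-02.

0.087543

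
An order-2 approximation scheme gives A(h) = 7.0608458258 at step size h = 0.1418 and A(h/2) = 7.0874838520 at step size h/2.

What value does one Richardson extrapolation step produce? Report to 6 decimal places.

Leading term ∝ h^2; use weight 4 = 2^2.
A(h/2) − A(h) = 7.0874838520 − 7.0608458258 = 0.0266380262
Correction (A(h/2) − A(h))/(4 − 1) = 0.0266380262/3 = 0.0088793421
R = A(h/2) + (A(h/2) − A(h))/3 = 7.0874838520 + 0.0088793421 = 7.0963631941
Gap between inputs: 2.664e-02; correction applied: +0.0088793421.

7.096363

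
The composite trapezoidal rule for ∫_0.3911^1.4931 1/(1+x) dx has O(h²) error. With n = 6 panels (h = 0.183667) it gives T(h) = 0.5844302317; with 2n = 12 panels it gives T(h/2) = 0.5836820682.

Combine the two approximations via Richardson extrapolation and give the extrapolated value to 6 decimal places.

0.583433

r = 2, so 2^r = 4.
4 × 0.5836820682 = 2.3347282728; 2.3347282728 − 0.5844302317 = 1.7502980411
1.7502980411 ÷ 3 = 0.5834326804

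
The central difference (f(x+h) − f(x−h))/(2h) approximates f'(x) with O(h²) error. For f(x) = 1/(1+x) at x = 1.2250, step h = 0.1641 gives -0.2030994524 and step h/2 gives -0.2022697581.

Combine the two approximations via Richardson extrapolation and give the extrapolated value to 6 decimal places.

-0.201993

r = 2, so 2^r = 4.
4 × (-0.2022697581) − (-0.2030994524) = -0.6059795800
(4 × (-0.2022697581) − (-0.2030994524))/(4 − 1) = -0.2019931933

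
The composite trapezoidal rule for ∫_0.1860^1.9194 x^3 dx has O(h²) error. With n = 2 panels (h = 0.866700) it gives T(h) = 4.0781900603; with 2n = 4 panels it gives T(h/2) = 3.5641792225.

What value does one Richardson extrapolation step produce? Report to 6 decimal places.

3.392842

Method order is 2; weight 2^2 = 4.
Numerator 4·A(h/2) − A(h) = 4·3.5641792225 − 4.0781900603 = 10.1785268297
Divide by 2^2 − 1 = 3.
So the Richardson estimate is 3.3928422766.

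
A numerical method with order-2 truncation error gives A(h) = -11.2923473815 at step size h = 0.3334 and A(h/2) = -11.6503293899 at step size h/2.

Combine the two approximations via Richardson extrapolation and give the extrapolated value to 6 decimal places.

-11.769657

Leading term ∝ h^2; use weight 4 = 2^2.
Numerator 4·A(h/2) − A(h) = 4·(-11.6503293899) − (-11.2923473815) = -35.3089701781
Denominator 4 − 1 = 3.
(-35.3089701781) ÷ 3 = -11.7696567260
Gap between inputs: 3.580e-01; correction applied: −0.1193273361.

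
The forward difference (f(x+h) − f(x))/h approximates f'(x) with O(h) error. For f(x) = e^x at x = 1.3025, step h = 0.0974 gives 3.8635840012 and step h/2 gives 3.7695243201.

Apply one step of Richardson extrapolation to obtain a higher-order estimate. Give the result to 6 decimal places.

3.675465

The method has order 1: 2^1 = 2.
2×3.7695243201 = 7.5390486402; subtract 3.8635840012 → 3.6754646390
Denominator 2 − 1 = 1.
So the Richardson estimate is 3.6754646390.
Correction |R − A(h/2)| = 9.406e-02; gap |A(h/2) − A(h)| = 9.406e-02.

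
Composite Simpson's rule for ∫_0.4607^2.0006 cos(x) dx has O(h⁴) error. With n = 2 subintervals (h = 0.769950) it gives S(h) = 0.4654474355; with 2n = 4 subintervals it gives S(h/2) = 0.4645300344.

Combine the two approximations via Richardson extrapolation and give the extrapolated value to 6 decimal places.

0.464469

Order 4 gives 2^r = 16 and 2^r − 1 = 15.
16 × 0.4645300344 − 0.4654474355 = 6.9670331149
(16 × 0.4645300344 − 0.4654474355)/(16 − 1) = 0.4644688743
Shift from A(h/2): −0.0000611601.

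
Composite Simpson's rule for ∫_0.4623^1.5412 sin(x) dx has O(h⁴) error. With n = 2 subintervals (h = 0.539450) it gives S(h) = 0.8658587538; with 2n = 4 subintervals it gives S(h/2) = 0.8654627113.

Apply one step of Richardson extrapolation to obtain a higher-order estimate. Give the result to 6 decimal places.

With r = 4 the leading error scales as h^4, so the weight is 2^4 = 16.
Numerator 16*A(h/2) − A(h) = 16*0.8654627113 − 0.8658587538 = 12.9815446270
12.9815446270 ÷ 15 = 0.8654363085

0.865436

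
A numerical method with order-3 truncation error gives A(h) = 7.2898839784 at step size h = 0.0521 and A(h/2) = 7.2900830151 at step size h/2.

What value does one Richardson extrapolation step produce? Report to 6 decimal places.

Order 3 gives 2^r = 8 and 2^r − 1 = 7.
Difference of the inputs: 7.2900830151 − 7.2898839784 = 0.0001990367
Correction (A(h/2) − A(h))/(8 − 1) = 0.0001990367/7 = 0.0000284338
R = 7.2900830151 + 0.0000284338 = 7.2901114489
Gap between inputs: 1.990e-04; correction applied: +0.0000284338.

7.290111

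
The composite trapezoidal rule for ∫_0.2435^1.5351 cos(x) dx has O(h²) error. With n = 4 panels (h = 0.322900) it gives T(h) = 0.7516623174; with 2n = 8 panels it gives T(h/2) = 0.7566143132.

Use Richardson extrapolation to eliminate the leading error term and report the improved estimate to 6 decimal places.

0.758265

r = 2: numerator weight 4, denominator 3.
4×0.7566143132 = 3.0264572528; subtract 0.7516623174 → 2.2747949354
R = 2.2747949354/3 = 0.7582649785
Correction |R − A(h/2)| = 1.651e-03; gap |A(h/2) − A(h)| = 4.952e-03.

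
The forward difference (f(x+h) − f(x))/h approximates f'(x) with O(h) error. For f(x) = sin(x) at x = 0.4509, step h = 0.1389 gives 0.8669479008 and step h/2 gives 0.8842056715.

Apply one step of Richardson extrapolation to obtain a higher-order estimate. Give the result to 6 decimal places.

r = 1: numerator weight 2, denominator 1.
2^1×A(h/2) = 1.7684113430; minus A(h) gives 0.9014634422.
Denominator 2 − 1 = 1.
So the Richardson estimate is 0.9014634422.
Gap between inputs: 1.726e-02; correction applied: +0.0172577707.

0.901463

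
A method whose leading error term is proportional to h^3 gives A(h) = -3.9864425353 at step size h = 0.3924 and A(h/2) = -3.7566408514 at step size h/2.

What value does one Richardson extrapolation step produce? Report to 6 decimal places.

-3.723812

Order 3 gives 2^r = 8 and 2^r − 1 = 7.
8×(-3.7566408514) = -30.0531268112; (-30.0531268112) − (-3.9864425353) = -26.0666842759
Denominator 8 − 1 = 7.
(8×(-3.7566408514) − (-3.9864425353))/(8 − 1) = -3.7238120394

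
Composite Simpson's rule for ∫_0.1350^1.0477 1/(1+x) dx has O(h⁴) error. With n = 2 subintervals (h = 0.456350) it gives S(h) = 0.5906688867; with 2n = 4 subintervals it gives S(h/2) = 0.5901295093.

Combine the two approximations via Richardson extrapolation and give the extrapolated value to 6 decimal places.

0.590094

Method order is 4; weight 2^4 = 16.
16·0.5901295093 = 9.4420721488; subtract 0.5906688867 → 8.8514032621
Denominator 16 − 1 = 15.
R = 8.8514032621/15 = 0.5900935508
Shift from A(h/2): −0.0000359585.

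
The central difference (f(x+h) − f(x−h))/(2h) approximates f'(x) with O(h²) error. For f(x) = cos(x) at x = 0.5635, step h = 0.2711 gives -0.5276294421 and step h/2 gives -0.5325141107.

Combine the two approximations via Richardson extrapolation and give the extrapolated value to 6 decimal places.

With r = 2 the leading error scales as h^2, so the weight is 2^2 = 4.
Numerator 4*A(h/2) − A(h) = 4*(-0.5325141107) − (-0.5276294421) = -1.6024270007
R = (-1.6024270007)/3 = -0.5341423336

-0.534142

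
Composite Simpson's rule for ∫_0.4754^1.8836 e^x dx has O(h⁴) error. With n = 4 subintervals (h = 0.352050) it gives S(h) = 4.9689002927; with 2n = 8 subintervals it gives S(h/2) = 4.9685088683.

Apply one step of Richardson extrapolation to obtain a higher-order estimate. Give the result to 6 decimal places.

4.968483

Method order is 4; weight 2^4 = 16.
16*4.9685088683 − 4.9689002927 = 74.5272416001
(16*4.9685088683 − 4.9689002927)/(16 − 1) = 4.9684827733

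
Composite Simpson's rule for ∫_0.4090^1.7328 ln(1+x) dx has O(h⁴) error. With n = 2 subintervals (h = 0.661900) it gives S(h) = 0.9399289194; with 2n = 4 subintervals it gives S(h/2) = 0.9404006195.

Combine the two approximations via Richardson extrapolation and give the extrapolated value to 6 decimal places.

0.940432

Order 4 gives 2^r = 16 and 2^r − 1 = 15.
16·0.9404006195 − 0.9399289194 = 14.1064809926
14.1064809926 ÷ 15 = 0.9404320662
Shift from A(h/2): +0.0000314467.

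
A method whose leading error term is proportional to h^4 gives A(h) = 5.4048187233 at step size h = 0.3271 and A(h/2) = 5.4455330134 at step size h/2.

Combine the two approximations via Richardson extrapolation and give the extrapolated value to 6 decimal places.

5.448247

r = 4: numerator weight 16, denominator 15.
16×5.4455330134 = 87.1285282144; subtract 5.4048187233 → 81.7237094911
(16×5.4455330134 − 5.4048187233)/(16 − 1) = 5.4482472994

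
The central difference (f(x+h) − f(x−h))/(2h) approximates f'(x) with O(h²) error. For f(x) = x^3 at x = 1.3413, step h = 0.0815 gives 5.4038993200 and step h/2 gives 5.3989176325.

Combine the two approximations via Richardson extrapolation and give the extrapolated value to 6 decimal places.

5.397257

Leading term ∝ h^2; use weight 4 = 2^2.
A(h/2) − A(h) = 5.3989176325 − 5.4038993200 = -0.0049816875
Correction (A(h/2) − A(h))/(4 − 1) = (-0.0049816875)/3 = -0.0016605625
R = 5.3989176325 − 0.0016605625 = 5.3972570700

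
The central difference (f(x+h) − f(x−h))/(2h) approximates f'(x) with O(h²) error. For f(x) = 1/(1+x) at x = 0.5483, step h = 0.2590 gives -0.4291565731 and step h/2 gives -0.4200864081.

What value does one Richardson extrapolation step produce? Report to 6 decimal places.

-0.417063

Order 2 gives 2^r = 4 and 2^r − 1 = 3.
Numerator 4×A(h/2) − A(h) = 4×(-0.4200864081) − (-0.4291565731) = -1.2511890593
Divide by 2^2 − 1 = 3.
(-1.2511890593) ÷ 3 = -0.4170630198
Shift from A(h/2): +0.0030233883.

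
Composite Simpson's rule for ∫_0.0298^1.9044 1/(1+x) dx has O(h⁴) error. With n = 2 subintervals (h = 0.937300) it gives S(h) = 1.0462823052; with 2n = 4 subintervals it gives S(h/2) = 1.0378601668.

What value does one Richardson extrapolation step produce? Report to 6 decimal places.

Method order is 4; weight 2^4 = 16.
Weighted: 16.6057626688 − 1.0462823052 = 15.5594803636
R = 15.5594803636/15 = 1.0372986909
Correction |R − A(h/2)| = 5.615e-04; gap |A(h/2) − A(h)| = 8.422e-03.

1.037299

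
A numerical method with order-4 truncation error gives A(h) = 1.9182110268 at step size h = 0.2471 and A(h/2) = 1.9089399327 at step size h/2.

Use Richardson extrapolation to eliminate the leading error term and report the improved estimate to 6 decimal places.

Method order is 4; weight 2^4 = 16.
Difference of the inputs: 1.9089399327 − 1.9182110268 = -0.0092710941
Divide by 2^4 − 1 = 15: (-0.0092710941)/15 = -0.0006180729
R = A(h/2) + (A(h/2) − A(h))/15 = 1.9089399327 − 0.0006180729 = 1.9083218598

1.908322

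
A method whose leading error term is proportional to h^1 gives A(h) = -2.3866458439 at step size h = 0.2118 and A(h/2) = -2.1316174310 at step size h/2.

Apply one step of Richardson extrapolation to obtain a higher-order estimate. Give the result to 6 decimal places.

-1.876589

r = 1: numerator weight 2, denominator 1.
2^1·A(h/2) = -4.2632348620; minus A(h) gives -1.8765890181.
(-1.8765890181) ÷ 1 = -1.8765890181
Correction |R − A(h/2)| = 2.550e-01; gap |A(h/2) − A(h)| = 2.550e-01.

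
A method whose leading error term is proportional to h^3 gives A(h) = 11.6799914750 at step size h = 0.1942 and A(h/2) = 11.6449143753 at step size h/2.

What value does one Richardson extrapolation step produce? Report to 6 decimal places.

11.639903

Order 3 gives 2^r = 8 and 2^r − 1 = 7.
8·11.6449143753 = 93.1593150024; 93.1593150024 − 11.6799914750 = 81.4793235274
Denominator 8 − 1 = 7.
81.4793235274 ÷ 7 = 11.6399033611
Gap between inputs: 3.508e-02; correction applied: −0.0050110142.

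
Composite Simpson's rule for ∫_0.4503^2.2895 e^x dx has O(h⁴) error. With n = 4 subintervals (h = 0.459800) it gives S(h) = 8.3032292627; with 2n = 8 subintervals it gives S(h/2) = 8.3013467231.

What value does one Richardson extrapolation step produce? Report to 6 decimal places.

Leading term ∝ h^4; use weight 16 = 2^4.
2^4 × A(h/2) = 132.8215475696; minus A(h) gives 124.5183183069.
Extrapolated: 124.5183183069 / 15 = 8.3012212205

8.301221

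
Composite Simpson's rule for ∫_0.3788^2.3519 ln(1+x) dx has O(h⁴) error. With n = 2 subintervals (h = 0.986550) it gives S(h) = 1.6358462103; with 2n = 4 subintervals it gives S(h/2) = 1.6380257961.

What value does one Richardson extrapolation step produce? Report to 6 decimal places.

1.638171

Error is O(h^4); halving h shrinks it by 2^4 = 16.
2^4·A(h/2) = 26.2084127376; minus A(h) gives 24.5725665273.
Denominator 16 − 1 = 15.
R = 24.5725665273/15 = 1.6381711018
Gap between inputs: 2.180e-03; correction applied: +0.0001453057.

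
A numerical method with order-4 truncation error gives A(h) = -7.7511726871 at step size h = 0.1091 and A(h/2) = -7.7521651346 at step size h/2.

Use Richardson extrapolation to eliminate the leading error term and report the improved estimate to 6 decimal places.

Method order is 4; weight 2^4 = 16.
16·(-7.7521651346) − (-7.7511726871) = -116.2834694665
Denominator 16 − 1 = 15.
(-116.2834694665) ÷ 15 = -7.7522312978
Correction |R − A(h/2)| = 6.616e-05; gap |A(h/2) − A(h)| = 9.924e-04.

-7.752231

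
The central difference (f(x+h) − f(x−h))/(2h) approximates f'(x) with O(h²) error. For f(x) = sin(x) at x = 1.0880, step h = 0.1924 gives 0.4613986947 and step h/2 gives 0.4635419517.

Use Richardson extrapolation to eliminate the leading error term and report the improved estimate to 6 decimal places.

0.464256

The method has order 2: 2^2 = 4.
Numerator 4*A(h/2) − A(h) = 4*0.4635419517 − 0.4613986947 = 1.3927691121
Divide by 2^2 − 1 = 3.
(4*0.4635419517 − 0.4613986947)/(4 − 1) = 0.4642563707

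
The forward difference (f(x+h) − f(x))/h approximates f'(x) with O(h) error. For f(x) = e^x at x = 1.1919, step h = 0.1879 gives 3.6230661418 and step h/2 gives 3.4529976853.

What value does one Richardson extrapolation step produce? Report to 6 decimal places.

The method has order 1: 2^1 = 2.
2×3.4529976853 − 3.6230661418 = 3.2829292288
R = 3.2829292288/1 = 3.2829292288

3.282929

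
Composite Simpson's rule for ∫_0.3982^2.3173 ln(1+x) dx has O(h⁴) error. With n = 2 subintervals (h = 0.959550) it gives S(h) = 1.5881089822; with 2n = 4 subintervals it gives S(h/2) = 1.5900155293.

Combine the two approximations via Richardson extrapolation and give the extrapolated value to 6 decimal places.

Error is O(h^4); halving h shrinks it by 2^4 = 16.
Difference of the inputs: 1.5900155293 − 1.5881089822 = 0.0019065471
Divide by 2^4 − 1 = 15: 0.0019065471/15 = 0.0001271031
R = 1.5900155293 + 0.0001271031 = 1.5901426324
Gap between inputs: 1.907e-03; correction applied: +0.0001271031.

1.590143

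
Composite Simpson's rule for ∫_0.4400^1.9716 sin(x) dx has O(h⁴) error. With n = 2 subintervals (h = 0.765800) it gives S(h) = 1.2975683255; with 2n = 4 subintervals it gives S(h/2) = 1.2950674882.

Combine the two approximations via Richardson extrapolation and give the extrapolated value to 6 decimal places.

1.294901

r = 4, so 2^r = 16.
Numerator 16 × A(h/2) − A(h) = 16 × 1.2950674882 − 1.2975683255 = 19.4235114857
Divide by 2^4 − 1 = 15.
Extrapolated: 19.4235114857 / 15 = 1.2949007657
Shift from A(h/2): −0.0001667225.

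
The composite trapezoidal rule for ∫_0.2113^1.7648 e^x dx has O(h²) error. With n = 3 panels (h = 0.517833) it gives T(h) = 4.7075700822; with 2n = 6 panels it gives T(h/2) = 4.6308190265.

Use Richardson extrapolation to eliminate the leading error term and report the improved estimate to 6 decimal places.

Method order is 2; weight 2^2 = 4.
Numerator 4×A(h/2) − A(h) = 4×4.6308190265 − 4.7075700822 = 13.8157060238
Denominator 4 − 1 = 3.
R = 13.8157060238/3 = 4.6052353413

4.605235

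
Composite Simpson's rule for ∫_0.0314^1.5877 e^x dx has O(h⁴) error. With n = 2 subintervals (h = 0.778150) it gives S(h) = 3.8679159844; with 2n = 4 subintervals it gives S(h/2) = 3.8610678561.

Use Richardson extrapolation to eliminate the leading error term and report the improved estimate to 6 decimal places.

3.860611

Leading term ∝ h^4; use weight 16 = 2^4.
2^4*A(h/2) = 61.7770856976; minus A(h) gives 57.9091697132.
(16*3.8610678561 − 3.8679159844)/(16 − 1) = 3.8606113142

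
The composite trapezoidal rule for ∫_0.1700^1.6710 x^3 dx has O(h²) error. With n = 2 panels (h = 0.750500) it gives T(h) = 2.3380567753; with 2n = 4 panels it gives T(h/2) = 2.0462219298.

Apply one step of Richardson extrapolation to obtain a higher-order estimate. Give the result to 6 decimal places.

1.948944

Error is O(h^2); halving h shrinks it by 2^2 = 4.
Weighted: 8.1848877192 − 2.3380567753 = 5.8468309439
Denominator 4 − 1 = 3.
So the Richardson estimate is 1.9489436480.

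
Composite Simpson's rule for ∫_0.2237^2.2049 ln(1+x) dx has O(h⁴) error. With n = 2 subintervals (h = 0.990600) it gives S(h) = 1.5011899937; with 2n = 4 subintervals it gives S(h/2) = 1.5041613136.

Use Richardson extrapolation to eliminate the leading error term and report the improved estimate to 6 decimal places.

r = 4, so 2^r = 16.
Top: 16(1.5041613136) − (1.5011899937) = 22.5653910239
Divide by 2^4 − 1 = 15.
Result: 1.5043594016

1.504359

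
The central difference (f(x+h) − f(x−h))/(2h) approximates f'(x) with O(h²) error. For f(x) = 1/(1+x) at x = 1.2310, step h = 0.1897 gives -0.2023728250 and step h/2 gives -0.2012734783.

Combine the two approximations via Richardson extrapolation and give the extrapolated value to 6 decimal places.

r = 2, so 2^r = 4.
4×(-0.2012734783) = -0.8050939132; (-0.8050939132) − (-0.2023728250) = -0.6027210882
(4×(-0.2012734783) − (-0.2023728250))/(4 − 1) = -0.2009070294

-0.200907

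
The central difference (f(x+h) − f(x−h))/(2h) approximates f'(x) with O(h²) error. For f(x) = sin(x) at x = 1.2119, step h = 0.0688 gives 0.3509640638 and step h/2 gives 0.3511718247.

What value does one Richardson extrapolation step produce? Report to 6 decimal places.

0.351241

Leading term ∝ h^2; use weight 4 = 2^2.
Numerator 4*A(h/2) − A(h) = 4*0.3511718247 − 0.3509640638 = 1.0537232350
Divide by 2^2 − 1 = 3.
R = 1.0537232350/3 = 0.3512410783
Correction |R − A(h/2)| = 6.925e-05; gap |A(h/2) − A(h)| = 2.078e-04.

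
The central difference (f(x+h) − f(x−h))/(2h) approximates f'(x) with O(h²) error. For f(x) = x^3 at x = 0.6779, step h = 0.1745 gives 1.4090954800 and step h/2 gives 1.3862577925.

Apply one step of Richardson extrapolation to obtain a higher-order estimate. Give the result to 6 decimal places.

1.378645

With r = 2 the leading error scales as h^2, so the weight is 2^2 = 4.
A(h/2) − A(h) = 1.3862577925 − 1.4090954800 = -0.0228376875
Correction (A(h/2) − A(h))/(4 − 1) = (-0.0228376875)/3 = -0.0076125625
R = 1.3862577925 − 0.0076125625 = 1.3786452300
Gap between inputs: 2.284e-02; correction applied: −0.0076125625.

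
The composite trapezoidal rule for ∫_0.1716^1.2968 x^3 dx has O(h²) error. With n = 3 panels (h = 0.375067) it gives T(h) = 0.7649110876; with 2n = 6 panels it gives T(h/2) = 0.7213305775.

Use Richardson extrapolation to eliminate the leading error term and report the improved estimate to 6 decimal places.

0.706804

Error is O(h^2); halving h shrinks it by 2^2 = 4.
Weighted: 2.8853223100 − 0.7649110876 = 2.1204112224
R = 2.1204112224/3 = 0.7068037408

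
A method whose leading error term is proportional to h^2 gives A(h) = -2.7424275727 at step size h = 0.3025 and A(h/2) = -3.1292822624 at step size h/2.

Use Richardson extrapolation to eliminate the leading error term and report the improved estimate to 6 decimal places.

Method order is 2; weight 2^2 = 4.
A(h/2) − A(h) = -3.1292822624 − (-2.7424275727) = -0.3868546897
Divide by 2^2 − 1 = 3: (-0.3868546897)/3 = -0.1289515632
R = -3.1292822624 − 0.1289515632 = -3.2582338256
Gap between inputs: 3.869e-01; correction applied: −0.1289515632.

-3.258234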